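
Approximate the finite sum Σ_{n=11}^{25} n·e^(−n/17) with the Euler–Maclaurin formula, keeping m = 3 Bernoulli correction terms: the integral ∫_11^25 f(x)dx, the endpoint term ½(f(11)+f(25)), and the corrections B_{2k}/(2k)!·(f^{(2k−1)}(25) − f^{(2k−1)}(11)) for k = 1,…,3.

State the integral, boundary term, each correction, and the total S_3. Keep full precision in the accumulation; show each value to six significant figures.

Integral: ∫_11^25 x·e^(−x/17) dx = 85.1555.
Endpoint term: (f(11) + f(25))/2 = (5.75942 + 5.74476)/2 = 5.75209.
So far: 90.9076.
Correction k=1: B_{2}/2! · (f^{(1)}(25) − f^{(1)}(11)) = 1/12 · (-0.108137 − 0.184794) = -0.0244109.
After k=1: 90.8832.
Correction k=2: B_{4}/4! · (f^{(3)}(25) − f^{(3)}(11)) = −1/720 · (0.00121607 − 0.00426284) = 4.23163e-06.
After k=2: 90.8832.
Correction k=3: B_{6}/6! · (f^{(5)}(25) − f^{(5)}(11)) = 1/30240 · (9.71043e-06 − 2.72881e-05) = -5.81272e-10.

S_3 ≈ 90.8832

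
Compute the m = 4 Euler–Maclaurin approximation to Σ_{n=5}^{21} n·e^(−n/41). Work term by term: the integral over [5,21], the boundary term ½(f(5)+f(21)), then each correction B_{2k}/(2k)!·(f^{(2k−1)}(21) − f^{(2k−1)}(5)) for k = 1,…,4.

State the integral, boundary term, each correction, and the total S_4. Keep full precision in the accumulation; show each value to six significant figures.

∫_5^21 x·e^(−x/41) dx evaluates to 146.359.
Endpoint term: (f(5) + f(21))/2 = (4.42596 + 12.5828)/2 = 8.50436.
Running total after boundary: 154.863.
Correction k=1: B_{2}/2! · (f^{(1)}(21) − f^{(1)}(5)) = 1/12 · (0.292282 − 0.777241) = -0.0404132.
Running total after k=1: 154.823.
Correction k=2: B_{4}/4! · (f^{(3)}(21) − f^{(3)}(5)) = −1/720 · (0.000886758 − 0.00151554) = 8.73310e-07.
Running total after k=2: 154.823.
Correction k=3: B_{6}/6! · (f^{(5)}(21) − f^{(5)}(5)) = 1/30240 · (9.51601e-07 − 1.52809e-06) = -1.90637e-11.
Running total after k=3: 154.823.
Correction k=4: B_{8}/8! · (f^{(7)}(21) − f^{(7)}(5)) = −1/1209600 · (8.18373e-10 − 1.28174e-09) = 3.83073e-16.

S_4 ≈ 154.823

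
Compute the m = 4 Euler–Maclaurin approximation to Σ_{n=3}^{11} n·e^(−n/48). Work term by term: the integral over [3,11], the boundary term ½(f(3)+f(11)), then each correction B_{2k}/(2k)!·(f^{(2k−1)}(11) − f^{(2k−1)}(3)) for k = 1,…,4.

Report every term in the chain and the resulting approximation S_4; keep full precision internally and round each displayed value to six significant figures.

S_4 ≈ 53.4485

Integral: ∫_3^11 x·e^(−x/48) dx = 47.6881.
Endpoint term: (f(3) + f(11))/2 = (2.81824 + 8.74716)/2 = 5.78270.
Integral + boundary = 53.4708.
k=1: B_{2}/(2)! × [f^{(1)}(11) − f^{(1)}(3)] = 1/12 × (0.612964 − 0.880700) = -0.0223113.
Partial sum through k=1: 53.4485.
k=2: B_{4}/(4)! × [f^{(3)}(11) − f^{(3)}(3)] = −1/720 × (0.000956318 − 0.00119771) = 3.35269e-07.
Partial sum through k=2: 53.4485.
k=3: B_{6}/(6)! × [f^{(5)}(11) − f^{(5)}(3)] = 1/30240 × (7.14667e-07 − 8.73773e-07) = -5.26146e-12.
Partial sum through k=3: 53.4485.
k=4: B_{8}/(8)! × [f^{(7)}(11) − f^{(7)}(3)] = −1/1209600 × (4.40219e-10 − 5.32859e-10) = 7.65871e-17.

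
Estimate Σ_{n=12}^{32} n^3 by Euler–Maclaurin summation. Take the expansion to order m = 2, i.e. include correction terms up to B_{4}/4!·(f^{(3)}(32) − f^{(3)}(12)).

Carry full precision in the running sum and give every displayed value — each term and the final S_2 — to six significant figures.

Integral: ∫_12^32 x^3 dx = 256960.
Boundary: ½(f(12) + f(32)) = ½(1728.00 + 32768.0) = 17248.0.
Running total after boundary: 274208.
Correction k=1: B_{2}/2! · (f^{(1)}(32) − f^{(1)}(12)) = 1/12 · (3072.00 − 432.000) = 220.000.
Partial sum through k=1: 274428.
Correction k=2: B_{4}/4! · (f^{(3)}(32) − f^{(3)}(12)) = −1/720 · (6.00000 − 6.00000) = 0.00000.

S_2 ≈ 274428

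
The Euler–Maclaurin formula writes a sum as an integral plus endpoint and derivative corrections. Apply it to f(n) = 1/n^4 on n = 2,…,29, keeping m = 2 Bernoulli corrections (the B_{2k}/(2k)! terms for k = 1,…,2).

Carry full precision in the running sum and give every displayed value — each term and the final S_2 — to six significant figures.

S_2 ≈ 0.0820183

∫_2^29 1/x^4 dx evaluates to 0.0416530.
½[f(2) + f(29)] = ½[0.0625000 + 1.41387e-06] = 0.0312507.
Running total after boundary: 0.0729037.
Correction k=1: B_{2}/2! · (f^{(1)}(29) − f^{(1)}(2)) = 1/12 · (-1.95016e-07 − (-0.125000)) = 0.0104167.
After k=1: 0.0833204.
Correction k=2: B_{4}/4! · (f^{(3)}(29) − f^{(3)}(2)) = −1/720 · (-6.95657e-09 − (-0.937500)) = -0.00130208.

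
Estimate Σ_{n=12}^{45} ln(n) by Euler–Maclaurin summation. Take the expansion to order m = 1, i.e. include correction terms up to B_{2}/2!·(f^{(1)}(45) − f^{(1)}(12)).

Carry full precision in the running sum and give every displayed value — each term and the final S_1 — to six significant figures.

S_1 ≈ 111.622

∫_12^45 ln(x) dx evaluates to 108.481.
Boundary: ½(f(12) + f(45)) = ½(2.48491 + 3.80666) = 3.14578.
So far: 111.627.
Correction k=1: B_{2}/2! · (f^{(1)}(45) − f^{(1)}(12)) = 1/12 · (0.0222222 − 0.0833333) = -0.00509259.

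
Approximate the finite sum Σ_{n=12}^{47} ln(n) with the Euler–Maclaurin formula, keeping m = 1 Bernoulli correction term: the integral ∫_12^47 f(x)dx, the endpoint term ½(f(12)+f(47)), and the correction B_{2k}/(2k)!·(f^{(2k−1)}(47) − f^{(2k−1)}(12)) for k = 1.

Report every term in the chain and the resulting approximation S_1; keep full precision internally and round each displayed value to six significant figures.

∫_12^47 ln(x) dx evaluates to 116.138.
½[f(12) + f(47)] = ½[2.48491 + 3.85015] = 3.16753.
Running total after boundary: 119.306.
Order-1 term: 1/12 · (0.0212766 − 0.0833333) = -0.00517139.

S_1 ≈ 119.300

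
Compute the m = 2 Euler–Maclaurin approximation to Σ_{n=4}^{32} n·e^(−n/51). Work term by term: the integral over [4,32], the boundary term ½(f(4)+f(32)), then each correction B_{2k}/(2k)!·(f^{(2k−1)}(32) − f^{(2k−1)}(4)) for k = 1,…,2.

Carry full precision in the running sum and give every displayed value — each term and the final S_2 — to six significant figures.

Integral: ∫_4^32 x·e^(−x/51) dx = 333.191.
Endpoint term: (f(4) + f(32))/2 = (3.69826 + 17.0864)/2 = 10.3923.
So far: 343.584.
k=1: B_{2}/(2)! × [f^{(1)}(32) − f^{(1)}(4)] = 1/12 × (0.198923 − 0.852051) = -0.0544273.
Running total after k=1: 343.529.
k=2: B_{4}/(4)! × [f^{(3)}(32) − f^{(3)}(4)] = −1/720 × (0.000487053 − 0.00103852) = 7.65921e-07.

S_2 ≈ 343.529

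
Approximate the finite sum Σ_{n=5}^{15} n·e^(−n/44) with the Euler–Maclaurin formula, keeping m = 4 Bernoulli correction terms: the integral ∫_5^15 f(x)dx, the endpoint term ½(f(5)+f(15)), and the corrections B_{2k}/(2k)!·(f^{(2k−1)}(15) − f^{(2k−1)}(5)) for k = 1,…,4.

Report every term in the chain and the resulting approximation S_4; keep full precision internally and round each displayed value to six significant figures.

S_4 ≈ 85.8691

Integral: ∫_5^15 x·e^(−x/44) dx = 78.3311.
Endpoint term: (f(5) + f(15))/2 = (4.46291 + 10.6669)/2 = 7.56488.
Integral + boundary = 85.8959.
Correction k=1: B_{2}/2! · (f^{(1)}(15) − f^{(1)}(5)) = 1/12 · (0.468695 − 0.791153) = -0.0268715.
Partial sum through k=1: 85.8691.
Correction k=2: B_{4}/4! · (f^{(3)}(15) − f^{(3)}(5)) = −1/720 · (0.000976726 − 0.00133074) = 4.91689e-07.
Partial sum through k=2: 85.8691.
Correction k=3: B_{6}/6! · (f^{(5)}(15) − f^{(5)}(5)) = 1/30240 · (8.83966e-07 − 1.16365e-06) = -9.24890e-12.
Partial sum through k=3: 85.8691.
Correction k=4: B_{8}/8! · (f^{(7)}(15) − f^{(7)}(5)) = −1/1209600 · (6.52595e-10 − 8.47076e-10) = 1.60781e-16.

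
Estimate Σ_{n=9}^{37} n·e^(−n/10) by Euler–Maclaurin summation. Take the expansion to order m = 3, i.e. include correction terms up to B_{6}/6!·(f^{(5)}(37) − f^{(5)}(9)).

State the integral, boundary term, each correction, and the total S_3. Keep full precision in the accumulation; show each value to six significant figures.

∫_9^37 x·e^(−x/10) dx evaluates to 65.6282.
Boundary: ½(f(9) + f(37)) = ½(3.65913 + 0.914770) = 2.28695.
So far: 67.9151.
Order-1 term: 1/12 · (-0.0667535 − 0.0406570) = -0.00895087.
Running total after k=1: 67.9062.
Order-2 term: −1/720 · (-0.000173065 − 0.00853796) = 1.20986e-05.
Running total after k=2: 67.9062.
Order-3 term: 1/30240 · (3.21406e-06 − 0.000166694) = -5.40607e-09.

S_3 ≈ 67.9062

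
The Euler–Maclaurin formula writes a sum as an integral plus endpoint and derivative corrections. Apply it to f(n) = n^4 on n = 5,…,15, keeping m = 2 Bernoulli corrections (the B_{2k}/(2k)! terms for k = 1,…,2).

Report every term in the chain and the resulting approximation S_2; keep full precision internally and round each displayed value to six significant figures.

S_2 ≈ 177958

∫_5^15 x^4 dx evaluates to 151250.
½[f(5) + f(15)] = ½[625.000 + 50625.0] = 25625.0.
Running total after boundary: 176875.
Correction k=1: B_{2}/2! · (f^{(1)}(15) − f^{(1)}(5)) = 1/12 · (13500.0 − 500.000) = 1083.33.
Running total after k=1: 177958.
Correction k=2: B_{4}/4! · (f^{(3)}(15) − f^{(3)}(5)) = −1/720 · (360.000 − 120.000) = -0.333333.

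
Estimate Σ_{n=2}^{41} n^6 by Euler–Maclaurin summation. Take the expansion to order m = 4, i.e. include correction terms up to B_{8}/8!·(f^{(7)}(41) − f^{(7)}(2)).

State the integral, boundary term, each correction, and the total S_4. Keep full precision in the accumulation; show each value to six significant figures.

S_4 ≈ 3.02550e+10

Integral: ∫_2^41 x^6 dx = 2.78220e+10.
Endpoint term: (f(2) + f(41))/2 = (64.0000 + 4.75010e+09)/2 = 2.37505e+09.
Integral + boundary = 3.01971e+10.
k=1: B_{2}/(2)! × [f^{(1)}(41) − f^{(1)}(2)] = 1/12 × (6.95137e+08 − 192.000) = 5.79281e+07.
Running total after k=1: 3.02550e+10.
k=2: B_{4}/(4)! × [f^{(3)}(41) − f^{(3)}(2)] = −1/720 × (8.27052e+06 − 960.000) = -11485.5.
Running total after k=2: 3.02550e+10.
k=3: B_{6}/(6)! × [f^{(5)}(41) − f^{(5)}(2)] = 1/30240 × (29520.0 − 1440.00) = 0.928571.
Running total after k=3: 3.02550e+10.
k=4: B_{8}/(8)! × [f^{(7)}(41) − f^{(7)}(2)] = −1/1209600 × (0.00000 − 0.00000) = 0.00000.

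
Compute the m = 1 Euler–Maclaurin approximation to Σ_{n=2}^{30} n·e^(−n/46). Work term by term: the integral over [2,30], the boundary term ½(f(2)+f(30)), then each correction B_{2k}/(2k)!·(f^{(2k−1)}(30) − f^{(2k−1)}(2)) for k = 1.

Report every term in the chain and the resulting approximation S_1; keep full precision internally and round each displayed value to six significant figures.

∫_2^30 x·e^(−x/46) dx evaluates to 292.948.
½[f(2) + f(30)] = ½[1.91491 + 15.6274] = 8.77114.
So far: 301.719.
k=1: B_{2}/(2)! × [f^{(1)}(30) − f^{(1)}(2)] = 1/12 × (0.181187 − 0.915825) = -0.0612198.

S_1 ≈ 301.658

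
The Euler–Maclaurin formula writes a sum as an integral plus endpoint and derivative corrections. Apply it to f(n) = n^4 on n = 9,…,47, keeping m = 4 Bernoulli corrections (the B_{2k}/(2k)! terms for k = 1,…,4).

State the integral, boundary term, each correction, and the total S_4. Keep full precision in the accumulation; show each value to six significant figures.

∫_9^47 x^4 dx evaluates to 4.58572e+07.
½[f(9) + f(47)] = ½[6561.00 + 4.87968e+06] = 2.44312e+06.
Running total after boundary: 4.83003e+07.
Correction k=1: B_{2}/2! · (f^{(1)}(47) − f^{(1)}(9)) = 1/12 · (415292 − 2916.00) = 34364.7.
Partial sum through k=1: 4.83347e+07.
Correction k=2: B_{4}/4! · (f^{(3)}(47) − f^{(3)}(9)) = −1/720 · (1128.00 − 216.000) = -1.26667.
Partial sum through k=2: 4.83347e+07.
Correction k=3: B_{6}/6! · (f^{(5)}(47) − f^{(5)}(9)) = 1/30240 · (0.00000 − 0.00000) = 0.00000.
Partial sum through k=3: 4.83347e+07.
Correction k=4: B_{8}/8! · (f^{(7)}(47) − f^{(7)}(9)) = −1/1209600 · (0.00000 − 0.00000) = 0.00000.

S_4 ≈ 4.83347e+07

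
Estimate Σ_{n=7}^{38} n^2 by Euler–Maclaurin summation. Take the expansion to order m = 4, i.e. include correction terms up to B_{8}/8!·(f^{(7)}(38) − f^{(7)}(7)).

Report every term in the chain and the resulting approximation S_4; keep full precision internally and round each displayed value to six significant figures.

Integral: ∫_7^38 x^2 dx = 18176.3.
½[f(7) + f(38)] = ½[49.0000 + 1444.00] = 746.500.
Running total after boundary: 18922.8.
Order-1 term: 1/12 · (76.0000 − 14.0000) = 5.16667.
After k=1: 18928.0.
Order-2 term: −1/720 · (0.00000 − 0.00000) = 0.00000.
After k=2: 18928.0.
Order-3 term: 1/30240 · (0.00000 − 0.00000) = 0.00000.
After k=3: 18928.0.
Order-4 term: −1/1209600 · (0.00000 − 0.00000) = 0.00000.

S_4 ≈ 18928.0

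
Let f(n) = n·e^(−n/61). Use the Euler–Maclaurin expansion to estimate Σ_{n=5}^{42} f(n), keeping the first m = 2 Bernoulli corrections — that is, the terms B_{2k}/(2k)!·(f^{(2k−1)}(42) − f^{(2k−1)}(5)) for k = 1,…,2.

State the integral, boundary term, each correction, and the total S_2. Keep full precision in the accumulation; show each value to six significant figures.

S_2 ≈ 565.901

∫_5^42 x·e^(−x/61) dx evaluates to 553.107.
Endpoint term: (f(5) + f(42))/2 = (4.60651 + 21.0973)/2 = 12.8519.
Running total after boundary: 565.959.
Order-1 term: 1/12 · (0.156459 − 0.845786) = -0.0574439.
After k=1: 565.901.
Order-2 term: −1/720 · (0.000312038 − 0.000722491) = 5.70074e-07.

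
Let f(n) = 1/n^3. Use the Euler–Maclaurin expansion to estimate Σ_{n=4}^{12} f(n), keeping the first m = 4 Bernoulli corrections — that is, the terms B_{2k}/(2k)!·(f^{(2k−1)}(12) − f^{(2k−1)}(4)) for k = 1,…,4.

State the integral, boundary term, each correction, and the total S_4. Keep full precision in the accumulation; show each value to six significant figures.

Integral: ∫_4^12 1/x^3 dx = 0.0277778.
½[f(4) + f(12)] = ½[0.0156250 + 0.000578704] = 0.00810185.
So far: 0.0358796.
Order-1 term: 1/12 · (-0.000144676 − (-0.0117188)) = 0.000964506.
Partial sum through k=1: 0.0368441.
Order-2 term: −1/720 · (-2.00939e-05 − (-0.0146484)) = -2.03171e-05.
Partial sum through k=2: 0.0368238.
Order-3 term: 1/30240 · (-5.86071e-06 − (-0.0384521)) = 1.27137e-06.
Partial sum through k=3: 0.0368251.
Order-4 term: −1/1209600 · (-2.93036e-06 − (-0.173035)) = -1.43049e-07.

S_4 ≈ 0.0368249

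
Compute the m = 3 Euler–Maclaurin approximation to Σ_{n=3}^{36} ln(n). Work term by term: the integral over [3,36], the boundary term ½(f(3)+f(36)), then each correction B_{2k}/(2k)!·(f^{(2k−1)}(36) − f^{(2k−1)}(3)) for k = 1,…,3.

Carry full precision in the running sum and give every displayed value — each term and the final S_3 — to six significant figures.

∫_3^36 ln(x) dx evaluates to 92.7108.
Boundary: ½(f(3) + f(36)) = ½(1.09861 + 3.58352) = 2.34107.
Integral + boundary = 95.0519.
Order-1 term: 1/12 · (0.0277778 − 0.333333) = -0.0254630.
After k=1: 95.0264.
Order-2 term: −1/720 · (4.28669e-05 − 0.0740741) = 0.000102821.
After k=2: 95.0266.
Order-3 term: 1/30240 · (3.96916e-07 − 0.0987654) = -3.26604e-06.

S_3 ≈ 95.0265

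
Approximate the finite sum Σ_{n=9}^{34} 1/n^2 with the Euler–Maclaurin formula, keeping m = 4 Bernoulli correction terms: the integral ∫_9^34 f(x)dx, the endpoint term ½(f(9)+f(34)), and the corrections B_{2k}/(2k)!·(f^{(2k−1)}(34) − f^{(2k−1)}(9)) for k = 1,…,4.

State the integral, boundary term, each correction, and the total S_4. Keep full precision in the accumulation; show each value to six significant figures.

S_4 ≈ 0.0885285

The integral term ∫_9^34 1/x^2 dx = 0.0816993.
Endpoint term: (f(9) + f(34))/2 = (0.0123457 + 0.000865052)/2 = 0.00660537.
So far: 0.0883047.
k=1: B_{2}/(2)! × [f^{(1)}(34) − f^{(1)}(9)] = 1/12 × (-5.08854e-05 − (-0.00274348)) = 0.000224383.
Running total after k=1: 0.0885291.
k=2: B_{4}/(4)! × [f^{(3)}(34) − f^{(3)}(9)] = −1/720 × (-5.28222e-07 − (-0.000406442)) = -5.63769e-07.
Running total after k=2: 0.0885285.
k=3: B_{6}/(6)! × [f^{(5)}(34) − f^{(5)}(9)] = 1/30240 × (-1.37082e-08 − (-0.000150534)) = 4.97753e-09.
Running total after k=3: 0.0885285.
k=4: B_{8}/(8)! × [f^{(7)}(34) − f^{(7)}(9)] = −1/1209600 × (-6.64065e-10 − (-0.000104073)) = -8.60386e-11.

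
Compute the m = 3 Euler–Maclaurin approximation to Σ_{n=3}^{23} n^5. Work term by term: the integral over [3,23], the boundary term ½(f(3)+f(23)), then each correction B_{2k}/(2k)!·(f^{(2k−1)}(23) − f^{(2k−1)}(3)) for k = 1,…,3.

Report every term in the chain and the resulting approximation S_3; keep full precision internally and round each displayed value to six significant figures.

S_3 ≈ 2.80073e+07

Integral: ∫_3^23 x^5 dx = 2.46725e+07.
Boundary: ½(f(3) + f(23)) = ½(243.000 + 6.43634e+06) = 3.21829e+06.
Integral + boundary = 2.78908e+07.
Order-1 term: 1/12 · (1.39920e+06 − 405.000) = 116567.
After k=1: 2.80074e+07.
Order-2 term: −1/720 · (31740.0 − 540.000) = -43.3333.
After k=2: 2.80073e+07.
Order-3 term: 1/30240 · (120.000 − 120.000) = 0.00000.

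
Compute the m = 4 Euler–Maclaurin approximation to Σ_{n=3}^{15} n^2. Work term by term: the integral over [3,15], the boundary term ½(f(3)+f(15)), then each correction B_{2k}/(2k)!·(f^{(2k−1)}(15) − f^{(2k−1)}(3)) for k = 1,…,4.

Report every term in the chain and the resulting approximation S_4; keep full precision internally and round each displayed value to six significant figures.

S_4 ≈ 1235.00

∫_3^15 x^2 dx evaluates to 1116.00.
Endpoint term: (f(3) + f(15))/2 = (9.00000 + 225.000)/2 = 117.000.
Integral + boundary = 1233.00.
k=1: B_{2}/(2)! × [f^{(1)}(15) − f^{(1)}(3)] = 1/12 × (30.0000 − 6.00000) = 2.00000.
Partial sum through k=1: 1235.00.
k=2: B_{4}/(4)! × [f^{(3)}(15) − f^{(3)}(3)] = −1/720 × (0.00000 − 0.00000) = 0.00000.
Partial sum through k=2: 1235.00.
k=3: B_{6}/(6)! × [f^{(5)}(15) − f^{(5)}(3)] = 1/30240 × (0.00000 − 0.00000) = 0.00000.
Partial sum through k=3: 1235.00.
k=4: B_{8}/(8)! × [f^{(7)}(15) − f^{(7)}(3)] = −1/1209600 × (0.00000 − 0.00000) = 0.00000.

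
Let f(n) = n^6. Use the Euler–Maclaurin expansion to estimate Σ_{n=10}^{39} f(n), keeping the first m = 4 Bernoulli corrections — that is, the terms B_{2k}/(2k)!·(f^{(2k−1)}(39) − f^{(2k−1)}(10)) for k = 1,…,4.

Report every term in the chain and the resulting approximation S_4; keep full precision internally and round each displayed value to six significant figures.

The integral term ∫_10^39 x^6 dx = 1.96030e+10.
Endpoint term: (f(10) + f(39))/2 = (1.00000e+06 + 3.51874e+09)/2 = 1.75987e+09.
Integral + boundary = 2.13629e+10.
k=1: B_{2}/(2)! × [f^{(1)}(39) − f^{(1)}(10)] = 1/12 × (5.41345e+08 − 600000) = 4.50621e+07.
Partial sum through k=1: 2.14079e+10.
k=2: B_{4}/(4)! × [f^{(3)}(39) − f^{(3)}(10)] = −1/720 × (7.11828e+06 − 120000) = -9719.83.
Partial sum through k=2: 2.14079e+10.
k=3: B_{6}/(6)! × [f^{(5)}(39) − f^{(5)}(10)] = 1/30240 × (28080.0 − 7200.00) = 0.690476.
Partial sum through k=3: 2.14079e+10.
k=4: B_{8}/(8)! × [f^{(7)}(39) − f^{(7)}(10)] = −1/1209600 × (0.00000 − 0.00000) = 0.00000.

S_4 ≈ 2.14079e+10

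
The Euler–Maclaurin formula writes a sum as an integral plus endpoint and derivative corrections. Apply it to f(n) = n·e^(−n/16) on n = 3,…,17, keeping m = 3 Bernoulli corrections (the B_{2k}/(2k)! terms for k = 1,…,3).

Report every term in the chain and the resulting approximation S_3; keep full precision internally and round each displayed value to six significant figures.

S_3 ≈ 73.6761

∫_3^17 x·e^(−x/16) dx evaluates to 69.5529.
Endpoint term: (f(3) + f(17))/2 = (2.48709 + 5.87504)/2 = 4.18107.
So far: 73.7340.
Order-1 term: 1/12 · (-0.0215994 − 0.673586) = -0.0579321.
After k=1: 73.6761.
Order-2 term: −1/720 · (0.00261556 − 0.00910799) = 9.01727e-06.
After k=2: 73.6761.
Order-3 term: 1/30240 · (2.07636e-05 − 6.08780e-05) = -1.32654e-09.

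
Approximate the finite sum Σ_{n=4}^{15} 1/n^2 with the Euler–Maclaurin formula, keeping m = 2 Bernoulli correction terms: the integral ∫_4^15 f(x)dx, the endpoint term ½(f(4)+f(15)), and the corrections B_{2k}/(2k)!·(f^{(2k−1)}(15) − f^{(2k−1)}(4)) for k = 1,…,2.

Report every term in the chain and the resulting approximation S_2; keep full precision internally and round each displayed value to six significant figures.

The integral term ∫_4^15 1/x^2 dx = 0.183333.
Boundary: ½(f(4) + f(15)) = ½(0.0625000 + 0.00444444) = 0.0334722.
Running total after boundary: 0.216806.
Correction k=1: B_{2}/2! · (f^{(1)}(15) − f^{(1)}(4)) = 1/12 · (-0.000592593 − (-0.0312500)) = 0.00255478.
Running total after k=1: 0.219360.
Correction k=2: B_{4}/4! · (f^{(3)}(15) − f^{(3)}(4)) = −1/720 · (-3.16049e-05 − (-0.0234375)) = -3.25082e-05.

S_2 ≈ 0.219328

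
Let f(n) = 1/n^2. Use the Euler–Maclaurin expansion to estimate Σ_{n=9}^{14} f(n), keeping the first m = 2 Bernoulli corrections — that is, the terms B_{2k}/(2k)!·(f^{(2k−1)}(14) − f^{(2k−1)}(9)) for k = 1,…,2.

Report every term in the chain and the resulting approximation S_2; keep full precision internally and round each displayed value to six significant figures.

Integral: ∫_9^14 1/x^2 dx = 0.0396825.
½[f(9) + f(14)] = ½[0.0123457 + 0.00510204] = 0.00872386.
Running total after boundary: 0.0484064.
k=1: B_{2}/(2)! × [f^{(1)}(14) − f^{(1)}(9)] = 1/12 × (-0.000728863 − (-0.00274348)) = 0.000167885.
Running total after k=1: 0.0485743.
k=2: B_{4}/(4)! × [f^{(3)}(14) − f^{(3)}(9)] = −1/720 × (-4.46243e-05 − (-0.000406442)) = -5.02525e-07.

S_2 ≈ 0.0485738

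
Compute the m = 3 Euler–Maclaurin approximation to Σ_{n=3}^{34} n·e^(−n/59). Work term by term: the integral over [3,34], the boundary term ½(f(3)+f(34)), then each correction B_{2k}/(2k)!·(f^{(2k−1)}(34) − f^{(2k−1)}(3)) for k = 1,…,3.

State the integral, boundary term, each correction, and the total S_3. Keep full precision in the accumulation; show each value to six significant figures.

S_3 ≈ 403.935

The integral term ∫_3^34 x·e^(−x/59) dx = 393.010.
Endpoint term: (f(3) + f(34))/2 = (2.85127 + 19.1077)/2 = 10.9795.
Running total after boundary: 403.990.
Order-1 term: 1/12 · (0.238131 − 0.902097) = -0.0553305.
After k=1: 403.935.
Order-2 term: −1/720 · (0.000391299 − 0.000805212) = 5.74880e-07.
After k=2: 403.935.
Order-3 term: 1/30240 · (2.05168e-07 − 3.88186e-07) = -6.05220e-12.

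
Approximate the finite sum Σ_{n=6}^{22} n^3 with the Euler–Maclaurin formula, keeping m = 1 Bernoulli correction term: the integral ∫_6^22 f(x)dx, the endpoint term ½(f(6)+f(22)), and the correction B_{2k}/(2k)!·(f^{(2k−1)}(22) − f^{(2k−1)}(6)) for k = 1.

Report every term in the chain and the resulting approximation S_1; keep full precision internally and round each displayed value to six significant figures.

S_1 ≈ 63784.0

Integral: ∫_6^22 x^3 dx = 58240.0.
Boundary: ½(f(6) + f(22)) = ½(216.000 + 10648.0) = 5432.00.
Running total after boundary: 63672.0.
Correction k=1: B_{2}/2! · (f^{(1)}(22) − f^{(1)}(6)) = 1/12 · (1452.00 − 108.000) = 112.000.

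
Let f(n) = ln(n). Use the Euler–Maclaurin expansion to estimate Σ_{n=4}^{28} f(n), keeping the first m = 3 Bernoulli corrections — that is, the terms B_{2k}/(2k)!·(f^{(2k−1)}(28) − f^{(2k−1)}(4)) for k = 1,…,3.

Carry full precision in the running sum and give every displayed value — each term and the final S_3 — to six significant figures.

S_3 ≈ 66.0980

∫_4^28 ln(x) dx evaluates to 63.7565.
½[f(4) + f(28)] = ½[1.38629 + 3.33220] = 2.35925.
So far: 66.1158.
Correction k=1: B_{2}/2! · (f^{(1)}(28) − f^{(1)}(4)) = 1/12 · (0.0357143 − 0.250000) = -0.0178571.
After k=1: 66.0979.
Correction k=2: B_{4}/4! · (f^{(3)}(28) − f^{(3)}(4)) = −1/720 · (9.11079e-05 − 0.0312500) = 4.32762e-05.
After k=2: 66.0980.
Correction k=3: B_{6}/6! · (f^{(5)}(28) − f^{(5)}(4)) = 1/30240 · (1.39451e-06 − 0.0234375) = -7.75003e-07.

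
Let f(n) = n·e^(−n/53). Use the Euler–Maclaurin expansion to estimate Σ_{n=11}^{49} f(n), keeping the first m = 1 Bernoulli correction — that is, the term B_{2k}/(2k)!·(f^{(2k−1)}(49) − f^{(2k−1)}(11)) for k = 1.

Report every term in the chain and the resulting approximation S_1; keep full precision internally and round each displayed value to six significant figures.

S_1 ≈ 625.731

Integral: ∫_11^49 x·e^(−x/53) dx = 611.594.
½[f(11) + f(49)] = ½[8.93832 + 19.4392] = 14.1888.
Integral + boundary = 625.783.
k=1: B_{2}/(2)! × [f^{(1)}(49) − f^{(1)}(11)] = 1/12 × (0.0299410 − 0.643927) = -0.0511655.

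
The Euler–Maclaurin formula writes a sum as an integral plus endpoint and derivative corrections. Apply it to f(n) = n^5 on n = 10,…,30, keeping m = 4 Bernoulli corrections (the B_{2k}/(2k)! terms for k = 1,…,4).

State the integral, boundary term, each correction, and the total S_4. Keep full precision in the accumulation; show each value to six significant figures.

The integral term ∫_10^30 x^5 dx = 1.21333e+08.
Endpoint term: (f(10) + f(30))/2 = (100000 + 2.43000e+07)/2 = 1.22000e+07.
Running total after boundary: 1.33533e+08.
Correction k=1: B_{2}/2! · (f^{(1)}(30) − f^{(1)}(10)) = 1/12 · (4.05000e+06 − 50000.0) = 333333.
After k=1: 1.33867e+08.
Correction k=2: B_{4}/4! · (f^{(3)}(30) − f^{(3)}(10)) = −1/720 · (54000.0 − 6000.00) = -66.6667.
After k=2: 1.33867e+08.
Correction k=3: B_{6}/6! · (f^{(5)}(30) − f^{(5)}(10)) = 1/30240 · (120.000 − 120.000) = 0.00000.
After k=3: 1.33867e+08.
Correction k=4: B_{8}/8! · (f^{(7)}(30) − f^{(7)}(10)) = −1/1209600 · (0.00000 − 0.00000) = 0.00000.

S_4 ≈ 1.33867e+08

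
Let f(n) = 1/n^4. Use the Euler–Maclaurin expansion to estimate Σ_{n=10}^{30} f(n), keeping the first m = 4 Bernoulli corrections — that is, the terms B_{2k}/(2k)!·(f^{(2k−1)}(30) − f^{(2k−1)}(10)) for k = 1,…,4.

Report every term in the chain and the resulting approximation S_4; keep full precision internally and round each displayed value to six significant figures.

∫_10^30 1/x^4 dx evaluates to 0.000320988.
Boundary: ½(f(10) + f(30)) = ½(0.000100000 + 1.23457e-06) = 5.06173e-05.
Integral + boundary = 0.000371605.
k=1: B_{2}/(2)! × [f^{(1)}(30) − f^{(1)}(10)] = 1/12 × (-1.64609e-07 − (-4.00000e-05)) = 3.31962e-06.
After k=1: 0.000374925.
k=2: B_{4}/(4)! × [f^{(3)}(30) − f^{(3)}(10)] = −1/720 × (-5.48697e-09 − (-1.20000e-05)) = -1.66590e-08.
After k=2: 0.000374908.
k=3: B_{6}/(6)! × [f^{(5)}(30) − f^{(5)}(10)] = 1/30240 × (-3.41411e-10 − (-6.72000e-06)) = 2.22211e-10.
After k=3: 0.000374908.
k=4: B_{8}/(8)! × [f^{(7)}(30) − f^{(7)}(10)] = −1/1209600 × (-3.41411e-11 − (-6.04800e-06)) = -4.99997e-12.

S_4 ≈ 0.000374908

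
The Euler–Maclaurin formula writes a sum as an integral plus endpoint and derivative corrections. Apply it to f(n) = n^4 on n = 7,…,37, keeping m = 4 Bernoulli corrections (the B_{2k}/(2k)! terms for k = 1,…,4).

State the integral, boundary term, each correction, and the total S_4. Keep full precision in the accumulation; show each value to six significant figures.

S_4 ≈ 1.48205e+07

The integral term ∫_7^37 x^4 dx = 1.38654e+07.
Endpoint term: (f(7) + f(37))/2 = (2401.00 + 1.87416e+06)/2 = 938281.
So far: 1.48037e+07.
k=1: B_{2}/(2)! × [f^{(1)}(37) − f^{(1)}(7)] = 1/12 × (202612 − 1372.00) = 16770.0.
After k=1: 1.48205e+07.
k=2: B_{4}/(4)! × [f^{(3)}(37) − f^{(3)}(7)] = −1/720 × (888.000 − 168.000) = -1.00000.
After k=2: 1.48205e+07.
k=3: B_{6}/(6)! × [f^{(5)}(37) − f^{(5)}(7)] = 1/30240 × (0.00000 − 0.00000) = 0.00000.
After k=3: 1.48205e+07.
k=4: B_{8}/(8)! × [f^{(7)}(37) − f^{(7)}(7)] = −1/1209600 × (0.00000 − 0.00000) = 0.00000.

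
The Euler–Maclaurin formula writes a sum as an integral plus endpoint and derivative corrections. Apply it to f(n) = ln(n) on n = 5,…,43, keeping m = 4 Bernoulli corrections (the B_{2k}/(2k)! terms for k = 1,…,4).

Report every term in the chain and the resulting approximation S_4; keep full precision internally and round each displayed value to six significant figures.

S_4 ≈ 118.355

∫_5^43 ln(x) dx evaluates to 115.684.
½[f(5) + f(43)] = ½[1.60944 + 3.76120] = 2.68532.
So far: 118.370.
Correction k=1: B_{2}/2! · (f^{(1)}(43) − f^{(1)}(5)) = 1/12 · (0.0232558 − 0.200000) = -0.0147287.
Running total after k=1: 118.355.
Correction k=2: B_{4}/4! · (f^{(3)}(43) − f^{(3)}(5)) = −1/720 · (2.51550e-05 − 0.0160000) = 2.21873e-05.
Running total after k=2: 118.355.
Correction k=3: B_{6}/6! · (f^{(5)}(43) − f^{(5)}(5)) = 1/30240 · (1.63256e-07 − 0.00768000) = -2.53963e-07.
Running total after k=3: 118.355.
Correction k=4: B_{8}/8! · (f^{(7)}(43) − f^{(7)}(5)) = −1/1209600 · (2.64883e-09 − 0.00921600) = 7.61905e-09.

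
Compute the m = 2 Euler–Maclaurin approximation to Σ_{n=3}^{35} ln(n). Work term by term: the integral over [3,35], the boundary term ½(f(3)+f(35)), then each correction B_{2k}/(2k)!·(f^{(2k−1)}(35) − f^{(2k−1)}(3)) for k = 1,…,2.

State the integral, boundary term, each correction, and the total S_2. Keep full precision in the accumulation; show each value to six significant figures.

S_2 ≈ 91.4430

The integral term ∫_3^35 ln(x) dx = 89.1413.
Boundary: ½(f(3) + f(35)) = ½(1.09861 + 3.55535) = 2.32698.
Integral + boundary = 91.4683.
Order-1 term: 1/12 · (0.0285714 − 0.333333) = -0.0253968.
Running total after k=1: 91.4429.
Order-2 term: −1/720 · (4.66472e-05 − 0.0740741) = 0.000102816.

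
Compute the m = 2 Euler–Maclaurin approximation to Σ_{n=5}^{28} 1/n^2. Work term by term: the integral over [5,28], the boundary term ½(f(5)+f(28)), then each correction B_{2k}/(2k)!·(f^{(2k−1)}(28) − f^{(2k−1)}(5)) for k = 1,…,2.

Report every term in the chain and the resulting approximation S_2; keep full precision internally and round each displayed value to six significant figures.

Integral: ∫_5^28 1/x^2 dx = 0.164286.
Boundary: ½(f(5) + f(28)) = ½(0.0400000 + 0.00127551) = 0.0206378.
So far: 0.184923.
k=1: B_{2}/(2)! × [f^{(1)}(28) − f^{(1)}(5)] = 1/12 × (-9.11079e-05 − (-0.0160000)) = 0.00132574.
Partial sum through k=1: 0.186249.
k=2: B_{4}/(4)! × [f^{(3)}(28) − f^{(3)}(5)] = −1/720 × (-1.39451e-06 − (-0.00768000)) = -1.06647e-05.

S_2 ≈ 0.186239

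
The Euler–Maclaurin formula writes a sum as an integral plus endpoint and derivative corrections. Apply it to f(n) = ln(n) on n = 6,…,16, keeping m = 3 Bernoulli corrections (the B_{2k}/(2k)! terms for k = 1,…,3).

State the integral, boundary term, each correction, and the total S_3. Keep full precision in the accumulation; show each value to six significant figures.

Integral: ∫_6^16 ln(x) dx = 23.6109.
Endpoint term: (f(6) + f(16))/2 = (1.79176 + 2.77259)/2 = 2.28217.
Running total after boundary: 25.8930.
k=1: B_{2}/(2)! × [f^{(1)}(16) − f^{(1)}(6)] = 1/12 × (0.0625000 − 0.166667) = -0.00868056.
After k=1: 25.8844.
k=2: B_{4}/(4)! × [f^{(3)}(16) − f^{(3)}(6)] = −1/720 × (0.000488281 − 0.00925926) = 1.21819e-05.
After k=2: 25.8844.
k=3: B_{6}/(6)! × [f^{(5)}(16) − f^{(5)}(6)] = 1/30240 × (2.28882e-05 − 0.00308642) = -1.01307e-07.

S_3 ≈ 25.8844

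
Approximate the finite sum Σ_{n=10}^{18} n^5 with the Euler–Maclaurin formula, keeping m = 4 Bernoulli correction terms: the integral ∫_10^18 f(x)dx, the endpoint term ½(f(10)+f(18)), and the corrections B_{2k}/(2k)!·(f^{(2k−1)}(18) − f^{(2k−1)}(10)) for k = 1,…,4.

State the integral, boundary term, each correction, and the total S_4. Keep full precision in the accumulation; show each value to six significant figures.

The integral term ∫_10^18 x^5 dx = 5.50204e+06.
Boundary: ½(f(10) + f(18)) = ½(100000 + 1.88957e+06) = 994784.
Running total after boundary: 6.49682e+06.
Correction k=1: B_{2}/2! · (f^{(1)}(18) − f^{(1)}(10)) = 1/12 · (524880 − 50000.0) = 39573.3.
After k=1: 6.53639e+06.
Correction k=2: B_{4}/4! · (f^{(3)}(18) − f^{(3)}(10)) = −1/720 · (19440.0 − 6000.00) = -18.6667.
After k=2: 6.53638e+06.
Correction k=3: B_{6}/6! · (f^{(5)}(18) − f^{(5)}(10)) = 1/30240 · (120.000 − 120.000) = 0.00000.
After k=3: 6.53638e+06.
Correction k=4: B_{8}/8! · (f^{(7)}(18) − f^{(7)}(10)) = −1/1209600 · (0.00000 − 0.00000) = 0.00000.

S_4 ≈ 6.53638e+06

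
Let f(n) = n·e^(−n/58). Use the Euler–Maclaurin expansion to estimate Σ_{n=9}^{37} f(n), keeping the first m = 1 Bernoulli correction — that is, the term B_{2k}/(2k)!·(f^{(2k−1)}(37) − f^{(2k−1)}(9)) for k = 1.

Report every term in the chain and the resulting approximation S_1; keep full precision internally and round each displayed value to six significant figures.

S_1 ≈ 429.641

∫_9^37 x·e^(−x/58) dx evaluates to 416.057.
Endpoint term: (f(9) + f(37))/2 = (7.70641 + 19.5502)/2 = 13.6283.
So far: 429.685.
k=1: B_{2}/(2)! × [f^{(1)}(37) − f^{(1)}(9)] = 1/12 × (0.191312 − 0.723398) = -0.0443406.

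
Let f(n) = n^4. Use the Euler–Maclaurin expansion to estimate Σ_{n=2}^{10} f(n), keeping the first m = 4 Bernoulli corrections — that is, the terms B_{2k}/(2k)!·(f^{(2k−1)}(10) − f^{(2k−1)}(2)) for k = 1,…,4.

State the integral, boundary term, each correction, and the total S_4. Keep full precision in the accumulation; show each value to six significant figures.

S_4 ≈ 25332.0

∫_2^10 x^4 dx evaluates to 19993.6.
Boundary: ½(f(2) + f(10)) = ½(16.0000 + 10000.0) = 5008.00.
Running total after boundary: 25001.6.
Correction k=1: B_{2}/2! · (f^{(1)}(10) − f^{(1)}(2)) = 1/12 · (4000.00 − 32.0000) = 330.667.
Partial sum through k=1: 25332.3.
Correction k=2: B_{4}/4! · (f^{(3)}(10) − f^{(3)}(2)) = −1/720 · (240.000 − 48.0000) = -0.266667.
Partial sum through k=2: 25332.0.
Correction k=3: B_{6}/6! · (f^{(5)}(10) − f^{(5)}(2)) = 1/30240 · (0.00000 − 0.00000) = 0.00000.
Partial sum through k=3: 25332.0.
Correction k=4: B_{8}/8! · (f^{(7)}(10) − f^{(7)}(2)) = −1/1209600 · (0.00000 − 0.00000) = 0.00000.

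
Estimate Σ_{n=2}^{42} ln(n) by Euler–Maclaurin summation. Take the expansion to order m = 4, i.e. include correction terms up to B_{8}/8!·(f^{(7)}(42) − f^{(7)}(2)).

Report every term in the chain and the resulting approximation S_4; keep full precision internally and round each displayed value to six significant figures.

S_4 ≈ 117.772

The integral term ∫_2^42 ln(x) dx = 115.596.
Boundary: ½(f(2) + f(42)) = ½(0.693147 + 3.73767) = 2.21541.
So far: 117.811.
Correction k=1: B_{2}/2! · (f^{(1)}(42) − f^{(1)}(2)) = 1/12 · (0.0238095 − 0.500000) = -0.0396825.
Running total after k=1: 117.772.
Correction k=2: B_{4}/4! · (f^{(3)}(42) − f^{(3)}(2)) = −1/720 · (2.69949e-05 − 0.250000) = 0.000347185.
Running total after k=2: 117.772.
Correction k=3: B_{6}/6! · (f^{(5)}(42) − f^{(5)}(2)) = 1/30240 · (1.83639e-07 − 0.750000) = -2.48016e-05.
Running total after k=3: 117.772.
Correction k=4: B_{8}/8! · (f^{(7)}(42) − f^{(7)}(2)) = −1/1209600 · (3.12311e-09 − 5.62500) = 4.65030e-06.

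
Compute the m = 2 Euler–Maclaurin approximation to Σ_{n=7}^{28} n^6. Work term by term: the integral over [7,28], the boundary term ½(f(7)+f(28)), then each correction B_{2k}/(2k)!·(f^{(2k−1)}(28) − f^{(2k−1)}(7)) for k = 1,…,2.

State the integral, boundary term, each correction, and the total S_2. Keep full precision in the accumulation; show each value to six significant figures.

S_2 ≈ 2.17704e+09

∫_7^28 x^6 dx evaluates to 1.92744e+09.
Endpoint term: (f(7) + f(28))/2 = (117649 + 4.81890e+08)/2 = 2.41004e+08.
Integral + boundary = 2.16845e+09.
k=1: B_{2}/(2)! × [f^{(1)}(28) − f^{(1)}(7)] = 1/12 × (1.03262e+08 − 100842) = 8.59678e+06.
Running total after k=1: 2.17704e+09.
k=2: B_{4}/(4)! × [f^{(3)}(28) − f^{(3)}(7)] = −1/720 × (2.63424e+06 − 41160.0) = -3601.50.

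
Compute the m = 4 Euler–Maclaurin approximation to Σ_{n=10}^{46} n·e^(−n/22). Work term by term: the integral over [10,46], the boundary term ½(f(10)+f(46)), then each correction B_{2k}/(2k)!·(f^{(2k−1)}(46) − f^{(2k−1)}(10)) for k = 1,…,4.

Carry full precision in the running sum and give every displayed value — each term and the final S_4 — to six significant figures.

The integral term ∫_10^46 x·e^(−x/22) dx = 261.987.
½[f(10) + f(46)] = ½[6.34736 + 5.68444] = 6.01590.
Running total after boundary: 268.003.
k=1: B_{2}/(2)! × [f^{(1)}(46) − f^{(1)}(10)] = 1/12 × (-0.134809 − 0.346220) = -0.0400857.
Partial sum through k=1: 267.962.
k=2: B_{4}/(4)! × [f^{(3)}(46) − f^{(3)}(10)] = −1/720 × (0.000232109 − 0.00333821) = 4.31403e-06.
Partial sum through k=2: 267.962.
k=3: B_{6}/(6)! × [f^{(5)}(46) − f^{(5)}(10)] = 1/30240 × (1.53460e-06 − 1.23163e-05) = -3.56537e-10.
Partial sum through k=3: 267.962.
k=4: B_{8}/(8)! × [f^{(7)}(46) − f^{(7)}(10)] = −1/1209600 × (5.35050e-09 − 3.66435e-08) = 2.58705e-14.

S_4 ≈ 267.962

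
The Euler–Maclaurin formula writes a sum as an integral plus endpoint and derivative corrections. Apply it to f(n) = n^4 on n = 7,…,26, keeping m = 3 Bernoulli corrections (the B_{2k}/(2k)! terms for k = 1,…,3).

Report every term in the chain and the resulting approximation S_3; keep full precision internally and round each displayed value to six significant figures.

Integral: ∫_7^26 x^4 dx = 2.37291e+06.
Boundary: ½(f(7) + f(26)) = ½(2401.00 + 456976) = 229688.
Integral + boundary = 2.60260e+06.
Order-1 term: 1/12 · (70304.0 − 1372.00) = 5744.33.
Partial sum through k=1: 2.60835e+06.
Order-2 term: −1/720 · (624.000 − 168.000) = -0.633333.
Partial sum through k=2: 2.60835e+06.
Order-3 term: 1/30240 · (0.00000 − 0.00000) = 0.00000.

S_3 ≈ 2.60835e+06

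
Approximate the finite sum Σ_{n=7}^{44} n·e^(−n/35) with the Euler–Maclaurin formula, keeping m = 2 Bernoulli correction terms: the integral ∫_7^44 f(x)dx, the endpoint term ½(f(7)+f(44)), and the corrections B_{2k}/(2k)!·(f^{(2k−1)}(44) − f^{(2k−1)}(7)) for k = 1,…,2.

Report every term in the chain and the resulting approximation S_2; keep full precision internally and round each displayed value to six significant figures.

Integral: ∫_7^44 x·e^(−x/35) dx = 416.987.
Boundary: ½(f(7) + f(44)) = ½(5.73112 + 12.5165) = 9.12380.
Integral + boundary = 426.111.
Order-1 term: 1/12 · (-0.0731483 − 0.654985) = -0.0606777.
After k=1: 426.050.
Order-2 term: −1/720 · (0.000404721 − 0.00187138) = 2.03703e-06.

S_2 ≈ 426.050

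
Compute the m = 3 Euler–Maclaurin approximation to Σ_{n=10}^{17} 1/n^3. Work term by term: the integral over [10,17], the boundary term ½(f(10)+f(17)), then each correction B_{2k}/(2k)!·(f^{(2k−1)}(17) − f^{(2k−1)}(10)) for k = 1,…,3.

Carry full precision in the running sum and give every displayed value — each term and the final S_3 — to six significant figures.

The integral term ∫_10^17 1/x^3 dx = 0.00326990.
Boundary: ½(f(10) + f(17)) = ½(0.00100000 + 0.000203542) = 0.000601771.
So far: 0.00387167.
Correction k=1: B_{2}/2! · (f^{(1)}(17) − f^{(1)}(10)) = 1/12 · (-3.59191e-05 − (-0.000300000)) = 2.20067e-05.
After k=1: 0.00389367.
Correction k=2: B_{4}/4! · (f^{(3)}(17) − f^{(3)}(10)) = −1/720 · (-2.48575e-06 − (-6.00000e-05)) = -7.98809e-08.
After k=2: 0.00389359.
Correction k=3: B_{6}/6! · (f^{(5)}(17) − f^{(5)}(10)) = 1/30240 · (-3.61251e-07 − (-2.52000e-05)) = 8.21387e-10.

S_3 ≈ 0.00389359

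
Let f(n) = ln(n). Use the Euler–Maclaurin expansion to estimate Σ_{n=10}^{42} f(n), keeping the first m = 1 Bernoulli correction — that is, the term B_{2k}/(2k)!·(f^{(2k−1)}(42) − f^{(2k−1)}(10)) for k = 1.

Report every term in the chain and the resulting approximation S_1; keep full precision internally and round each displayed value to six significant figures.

The integral term ∫_10^42 ln(x) dx = 101.956.
Boundary: ½(f(10) + f(42)) = ½(2.30259 + 3.73767) = 3.02013.
Running total after boundary: 104.976.
Correction k=1: B_{2}/2! · (f^{(1)}(42) − f^{(1)}(10)) = 1/12 · (0.0238095 − 0.100000) = -0.00634921.

S_1 ≈ 104.970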